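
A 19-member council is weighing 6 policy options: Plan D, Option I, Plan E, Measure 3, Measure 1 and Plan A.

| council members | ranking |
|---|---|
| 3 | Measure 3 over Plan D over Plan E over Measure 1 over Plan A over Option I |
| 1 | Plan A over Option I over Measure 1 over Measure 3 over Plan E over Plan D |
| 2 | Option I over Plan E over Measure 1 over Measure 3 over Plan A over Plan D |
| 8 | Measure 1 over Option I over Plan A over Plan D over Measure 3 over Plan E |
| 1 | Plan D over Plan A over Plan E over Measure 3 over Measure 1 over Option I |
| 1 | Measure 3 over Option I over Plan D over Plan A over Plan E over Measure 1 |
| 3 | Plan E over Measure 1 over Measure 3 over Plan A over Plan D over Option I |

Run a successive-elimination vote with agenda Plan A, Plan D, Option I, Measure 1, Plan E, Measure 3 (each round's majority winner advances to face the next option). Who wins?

Round 1: Plan A vs Plan D — 14–5, Plan A advances.
Round 2: Plan A vs Option I — 8–11, Option I advances.
Round 3: Option I vs Measure 1 — 4–15, Measure 1 advances.
Round 4: Measure 1 vs Plan E — 9–10, Plan E advances.
Round 5: Plan E vs Measure 3 — 6–13, Measure 3 advances.
The agenda winner is Measure 3.

Measure 3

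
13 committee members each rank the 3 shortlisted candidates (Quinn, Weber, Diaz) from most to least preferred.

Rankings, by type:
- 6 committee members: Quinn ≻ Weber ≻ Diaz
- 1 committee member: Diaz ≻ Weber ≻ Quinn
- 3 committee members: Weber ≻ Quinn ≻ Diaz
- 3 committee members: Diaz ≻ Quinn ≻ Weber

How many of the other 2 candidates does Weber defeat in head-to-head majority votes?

Weber against each rival (13 committee members):
Weber vs Quinn: 4 to 9, Quinn.
Weber vs Diaz: Weber, 9–4.
Weber beats Diaz; loses to Quinn — 1 pairwise win.

1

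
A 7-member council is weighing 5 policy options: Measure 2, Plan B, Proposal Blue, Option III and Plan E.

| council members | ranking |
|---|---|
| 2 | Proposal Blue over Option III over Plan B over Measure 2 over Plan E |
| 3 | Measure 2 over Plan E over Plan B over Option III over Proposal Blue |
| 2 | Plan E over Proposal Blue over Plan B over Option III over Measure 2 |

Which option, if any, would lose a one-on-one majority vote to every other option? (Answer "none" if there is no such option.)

none

Head-to-head results (7 council members):
Measure 2 vs Plan B: 3 to 4, Plan B.
Measure 2 vs Proposal Blue: Measure 2 is ranked higher on 3 ballots, Proposal Blue on 4. Proposal Blue wins 4–3.
Measure 2 vs Option III: Measure 2 preferred on 3 ballots; Option III wins 4–3.
Measure 2 vs Plan E: 2+3 = 5 for Measure 2, 2 for Plan E — Measure 2 by 5–2.
Plan B vs Proposal Blue: Proposal Blue wins 4–3.
Plan B vs Option III: Plan B, 5–2.
Plan B–Plan E: Plan E 5–2.
Proposal Blue vs Option III: 4 to 3, Proposal Blue.
Proposal Blue vs Plan E: Plan E, 5–2.
Option III vs Plan E: 2 for Option III, 5 for Plan E — Plan E by 5–2.
Each option has at least one pairwise win (Measure 2 beats Plan E; Plan B beats Measure 2; Proposal Blue beats Measure 2; Option III beats Measure 2; Plan E beats Plan B) — no Condorcet loser.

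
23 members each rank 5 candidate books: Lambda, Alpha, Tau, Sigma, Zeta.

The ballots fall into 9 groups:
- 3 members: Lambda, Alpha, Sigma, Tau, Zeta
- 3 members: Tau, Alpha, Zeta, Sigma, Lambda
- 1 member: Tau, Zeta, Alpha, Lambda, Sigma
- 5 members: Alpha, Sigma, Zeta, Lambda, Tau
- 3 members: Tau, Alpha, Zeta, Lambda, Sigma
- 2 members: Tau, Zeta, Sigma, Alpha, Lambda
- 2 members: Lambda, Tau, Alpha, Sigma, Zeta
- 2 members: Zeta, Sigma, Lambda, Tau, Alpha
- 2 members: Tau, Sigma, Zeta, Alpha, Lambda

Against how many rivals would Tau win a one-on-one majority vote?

3

Tau against each rival (23 members):
Tau vs Lambda: Tau is ranked higher on 3+1+3+2+2 = 11 ballots, Lambda on 12. Lambda wins 12–11.
Tau–Alpha: Tau 15–8.
Tau vs Sigma: Tau preferred on 3+1+3+2+2+2 = 13 ballots; Tau wins 13–10.
Tau vs Zeta: Tau, 16–7.
Tau beats Alpha, Sigma, Zeta; loses to Lambda — 3 pairwise wins.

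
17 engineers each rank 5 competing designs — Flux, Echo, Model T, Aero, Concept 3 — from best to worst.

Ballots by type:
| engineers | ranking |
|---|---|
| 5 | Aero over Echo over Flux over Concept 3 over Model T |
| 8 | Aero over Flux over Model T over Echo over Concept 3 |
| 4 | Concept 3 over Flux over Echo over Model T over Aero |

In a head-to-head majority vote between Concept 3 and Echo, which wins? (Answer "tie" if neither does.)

Echo

Ballots ranking Concept 3 above Echo: 4.
Ballots ranking Echo above Concept 3: 17 − 4 = 13.
Echo wins the head-to-head 13–4.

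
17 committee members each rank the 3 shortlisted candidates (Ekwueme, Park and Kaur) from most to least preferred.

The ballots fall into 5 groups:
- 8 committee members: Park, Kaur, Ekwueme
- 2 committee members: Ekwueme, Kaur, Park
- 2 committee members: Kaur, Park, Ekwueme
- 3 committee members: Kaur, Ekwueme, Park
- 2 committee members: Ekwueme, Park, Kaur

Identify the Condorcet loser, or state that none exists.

Ekwueme

Pairwise majorities:
Ekwueme vs Park: 2+3+2 = 7 for Ekwueme, 10 for Park — Park by 10–7.
Ekwueme vs Kaur: Ekwueme is ranked higher on 2+2 = 4 ballots, Kaur on 13. Kaur wins 13–4.
Park vs Kaur: Park is ranked higher on 8+2 = 10 ballots, Kaur on 7. Park wins 10–7.
Only Ekwueme has no wins; Ekwueme is the Condorcet loser.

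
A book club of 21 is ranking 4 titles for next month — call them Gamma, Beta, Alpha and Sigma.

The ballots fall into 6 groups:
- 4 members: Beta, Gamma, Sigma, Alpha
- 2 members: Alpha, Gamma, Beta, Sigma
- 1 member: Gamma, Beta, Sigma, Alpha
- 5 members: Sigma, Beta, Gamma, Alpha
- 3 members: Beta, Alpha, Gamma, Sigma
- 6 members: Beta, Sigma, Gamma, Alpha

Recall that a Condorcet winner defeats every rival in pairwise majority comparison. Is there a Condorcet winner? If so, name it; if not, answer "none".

Beta

Head-to-head results (21 members):
Gamma–Beta: Beta 18–3.
Gamma vs Alpha: Gamma wins 16–5.
Gamma–Sigma: Sigma 11–10.
Beta–Alpha: Beta 19–2.
Beta vs Sigma: Beta, 16–5.
Alpha–Sigma: Sigma 16–5.
Only Beta has no losses; Beta is the Condorcet winner.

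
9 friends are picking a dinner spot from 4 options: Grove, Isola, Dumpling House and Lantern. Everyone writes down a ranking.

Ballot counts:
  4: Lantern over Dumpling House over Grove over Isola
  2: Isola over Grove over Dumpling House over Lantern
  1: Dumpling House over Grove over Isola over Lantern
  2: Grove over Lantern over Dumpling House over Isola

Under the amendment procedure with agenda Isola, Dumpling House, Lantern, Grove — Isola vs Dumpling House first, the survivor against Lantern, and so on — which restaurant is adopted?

Round 1: Isola vs Dumpling House — 2–7, Dumpling House advances.
Round 2: Dumpling House vs Lantern — 3–6, Lantern advances.
Round 3: Lantern vs Grove — 4–5, Grove advances.
Grove survives the agenda.

Grove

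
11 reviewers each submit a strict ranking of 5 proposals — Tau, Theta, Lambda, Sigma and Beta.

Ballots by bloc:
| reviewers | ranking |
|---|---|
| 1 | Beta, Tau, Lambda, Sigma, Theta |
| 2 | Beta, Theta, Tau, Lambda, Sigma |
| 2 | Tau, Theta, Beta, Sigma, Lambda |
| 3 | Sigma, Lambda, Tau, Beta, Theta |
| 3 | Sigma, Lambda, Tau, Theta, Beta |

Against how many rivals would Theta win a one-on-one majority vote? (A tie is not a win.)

0

Theta against each rival (11 reviewers):
Theta vs Tau: Theta preferred on 2 ballots; Tau wins 9–2.
Theta vs Lambda: Lambda wins 7–4.
Theta vs Sigma: Theta preferred on 2+2 = 4 ballots; Sigma wins 7–4.
Theta vs Beta: Beta, 6–5.
Theta beats no one; loses to Tau, Lambda, Sigma, Beta — 0 pairwise wins.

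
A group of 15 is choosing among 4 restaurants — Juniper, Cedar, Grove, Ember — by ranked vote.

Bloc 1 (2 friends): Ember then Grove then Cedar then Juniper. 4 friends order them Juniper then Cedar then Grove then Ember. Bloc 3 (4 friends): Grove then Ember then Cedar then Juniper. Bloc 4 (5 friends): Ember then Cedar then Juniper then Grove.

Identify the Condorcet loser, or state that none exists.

none

Pairwise majorities:
Juniper vs Cedar: 4 for Juniper, 11 for Cedar — Cedar by 11–4.
Juniper vs Grove: 4+5 = 9 for Juniper, 6 for Grove — Juniper by 9–6.
Juniper vs Ember: Ember, 11–4.
Cedar vs Grove: Cedar is ranked higher on 4+5 = 9 ballots, Grove on 6. Cedar wins 9–6.
Cedar vs Ember: 4 to 11, Ember.
Grove vs Ember: 8 to 7, Grove.
Each restaurant has at least one pairwise win (Juniper beats Grove; Cedar beats Juniper; Grove beats Ember; Ember beats Juniper) — no Condorcet loser.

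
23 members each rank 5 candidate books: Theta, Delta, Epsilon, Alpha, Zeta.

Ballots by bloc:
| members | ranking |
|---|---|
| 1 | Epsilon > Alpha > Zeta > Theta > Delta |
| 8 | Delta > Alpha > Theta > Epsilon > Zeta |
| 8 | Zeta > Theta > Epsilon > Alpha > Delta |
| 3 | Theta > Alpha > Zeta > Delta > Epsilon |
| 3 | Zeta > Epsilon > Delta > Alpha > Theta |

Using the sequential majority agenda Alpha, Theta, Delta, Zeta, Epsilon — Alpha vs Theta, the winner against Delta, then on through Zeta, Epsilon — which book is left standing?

Round 1: Alpha vs Theta — 12–11, Alpha advances.
Round 2: Alpha vs Delta — 12–11, Alpha advances.
Round 3: Alpha vs Zeta — 12–11, Alpha advances.
Round 4: Alpha vs Epsilon — 11–12, Epsilon advances.
Epsilon survives the agenda.

Epsilon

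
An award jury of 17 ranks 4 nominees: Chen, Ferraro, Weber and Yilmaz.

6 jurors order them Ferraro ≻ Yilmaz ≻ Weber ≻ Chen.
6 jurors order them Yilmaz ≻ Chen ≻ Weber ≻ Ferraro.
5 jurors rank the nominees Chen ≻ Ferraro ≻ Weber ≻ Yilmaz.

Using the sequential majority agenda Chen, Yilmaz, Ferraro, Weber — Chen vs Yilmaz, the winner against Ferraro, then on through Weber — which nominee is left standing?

Round 1: Chen vs Yilmaz — 5–12, Yilmaz advances.
Round 2: Yilmaz vs Ferraro — 6–11, Ferraro advances.
Round 3: Ferraro vs Weber — 11–6, Ferraro advances.
The agenda winner is Ferraro.

Ferraro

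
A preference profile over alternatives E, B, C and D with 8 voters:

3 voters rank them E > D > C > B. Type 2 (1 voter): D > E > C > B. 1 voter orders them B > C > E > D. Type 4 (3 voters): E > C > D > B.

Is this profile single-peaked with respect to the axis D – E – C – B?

Axis positions: D=1, E=2, C=3, B=4.
Type 1 (peak E at position 2): ranking walks positions 2-1-3-4, expanding outward from the peak — single-peaked.
Type 2 (peak D at position 1): ranking walks positions 1-2-3-4, expanding outward from the peak — single-peaked.
Type 3 (peak B at position 4): ranking walks positions 4-3-2-1, expanding outward from the peak — single-peaked.
Type 4 (peak E at position 2): ranking walks positions 2-3-1-4, expanding outward from the peak — single-peaked.
Every ranking is single-peaked on this axis.

yes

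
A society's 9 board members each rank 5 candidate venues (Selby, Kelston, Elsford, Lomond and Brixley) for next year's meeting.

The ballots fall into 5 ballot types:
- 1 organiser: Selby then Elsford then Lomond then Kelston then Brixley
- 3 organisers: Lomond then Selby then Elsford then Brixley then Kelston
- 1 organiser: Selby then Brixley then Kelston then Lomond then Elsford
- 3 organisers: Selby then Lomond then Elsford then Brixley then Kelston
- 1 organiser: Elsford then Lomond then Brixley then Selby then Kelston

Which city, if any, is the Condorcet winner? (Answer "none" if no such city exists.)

Selby

Pairwise majorities:
Selby vs Kelston: Selby, 9–0.
Selby vs Elsford: 8 to 1, Selby.
Selby vs Lomond: 5 to 4, Selby.
Selby–Brixley: Selby 8–1.
Kelston vs Elsford: Kelston is ranked higher on 1 ballot, Elsford on 8. Elsford wins 8–1.
Kelston vs Lomond: Kelston preferred on 1 ballot; Lomond wins 8–1.
Kelston vs Brixley: Kelston preferred on 1 ballot; Brixley wins 8–1.
Elsford vs Lomond: Lomond, 7–2.
Elsford vs Brixley: Elsford is ranked higher on 1+3+3+1 = 8 ballots, Brixley on 1. Elsford wins 8–1.
Lomond vs Brixley: Lomond, 8–1.
Selby wins every pairwise contest, so Selby is the Condorcet winner.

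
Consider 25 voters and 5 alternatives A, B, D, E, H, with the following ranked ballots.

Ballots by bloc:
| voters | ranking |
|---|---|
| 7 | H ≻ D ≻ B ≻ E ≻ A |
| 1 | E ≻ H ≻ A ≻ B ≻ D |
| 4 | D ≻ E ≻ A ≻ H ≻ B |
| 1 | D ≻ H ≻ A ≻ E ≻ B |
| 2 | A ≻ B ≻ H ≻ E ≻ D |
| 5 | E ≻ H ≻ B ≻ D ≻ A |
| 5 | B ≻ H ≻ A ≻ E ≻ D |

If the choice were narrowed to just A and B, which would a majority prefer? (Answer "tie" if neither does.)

Ballots ranking A above B: 1 + 4 + 1 + 2 = 8.
Ballots ranking B above A: 25 − 8 = 17.
B wins the head-to-head 17–8.

B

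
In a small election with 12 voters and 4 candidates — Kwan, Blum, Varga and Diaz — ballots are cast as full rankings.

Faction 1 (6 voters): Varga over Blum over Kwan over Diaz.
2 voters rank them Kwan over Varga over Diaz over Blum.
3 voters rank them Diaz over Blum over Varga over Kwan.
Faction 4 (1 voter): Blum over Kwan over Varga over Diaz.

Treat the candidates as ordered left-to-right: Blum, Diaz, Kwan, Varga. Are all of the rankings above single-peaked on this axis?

Axis positions: Blum=1, Diaz=2, Kwan=3, Varga=4.
Faction 1: ranking walks positions 4-1-3-2; Blum is ranked above Kwan even though Kwan lies between Blum and the peak Varga on the axis — preferences dip and rise again. Not single-peaked.
Faction 2 (peak Kwan at position 3): ranking walks positions 3-4-2-1, expanding outward from the peak — single-peaked.
Faction 3: ranking walks positions 2-1-4-3; Varga is ranked above Kwan even though Kwan lies between Varga and the peak Diaz on the axis — preferences dip and rise again. Not single-peaked.
Faction 4: ranking walks positions 1-3-4-2; Kwan is ranked above Diaz even though Diaz lies between Kwan and the peak Blum on the axis — preferences dip and rise again. Not single-peaked.
Faction 1 violates single-peakedness, so the profile is not single-peaked on this axis.

no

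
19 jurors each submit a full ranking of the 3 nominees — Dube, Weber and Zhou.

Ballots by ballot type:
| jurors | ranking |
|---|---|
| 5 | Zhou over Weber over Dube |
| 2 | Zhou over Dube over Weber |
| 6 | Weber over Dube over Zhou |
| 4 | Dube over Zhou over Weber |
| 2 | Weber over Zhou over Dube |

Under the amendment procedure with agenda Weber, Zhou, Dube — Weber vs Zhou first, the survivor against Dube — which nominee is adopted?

Dube

Round 1: Weber vs Zhou — 8–11, Zhou advances.
Round 2: Zhou vs Dube — 9–10, Dube advances.
Dube survives the agenda.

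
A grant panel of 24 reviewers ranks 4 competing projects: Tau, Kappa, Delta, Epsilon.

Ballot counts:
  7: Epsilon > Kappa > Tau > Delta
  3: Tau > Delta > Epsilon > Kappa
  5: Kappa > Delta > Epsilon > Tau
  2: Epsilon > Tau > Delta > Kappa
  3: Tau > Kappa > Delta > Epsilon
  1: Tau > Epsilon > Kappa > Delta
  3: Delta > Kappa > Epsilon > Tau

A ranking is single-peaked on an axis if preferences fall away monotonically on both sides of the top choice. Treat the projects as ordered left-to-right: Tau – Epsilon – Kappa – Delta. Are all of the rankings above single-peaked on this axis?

no

Axis positions: Tau=1, Epsilon=2, Kappa=3, Delta=4.
Cluster 1 (peak Epsilon at position 2): ranking walks positions 2-3-1-4, expanding outward from the peak — single-peaked.
Cluster 2: ranking walks positions 1-4-2-3; Delta is ranked above Epsilon even though Epsilon lies between Delta and the peak Tau on the axis — preferences dip and rise again. Not single-peaked.
Cluster 3 (peak Kappa at position 3): ranking walks positions 3-4-2-1, expanding outward from the peak — single-peaked.
Cluster 4: ranking walks positions 2-1-4-3; Delta is ranked above Kappa even though Kappa lies between Delta and the peak Epsilon on the axis — preferences dip and rise again. Not single-peaked.
Cluster 5: ranking walks positions 1-3-4-2; Kappa is ranked above Epsilon even though Epsilon lies between Kappa and the peak Tau on the axis — preferences dip and rise again. Not single-peaked.
Cluster 6 (peak Tau at position 1): ranking walks positions 1-2-3-4, expanding outward from the peak — single-peaked.
Cluster 7 (peak Delta at position 4): ranking walks positions 4-3-2-1, expanding outward from the peak — single-peaked.
Cluster 2 violates single-peakedness, so the profile is not single-peaked on this axis.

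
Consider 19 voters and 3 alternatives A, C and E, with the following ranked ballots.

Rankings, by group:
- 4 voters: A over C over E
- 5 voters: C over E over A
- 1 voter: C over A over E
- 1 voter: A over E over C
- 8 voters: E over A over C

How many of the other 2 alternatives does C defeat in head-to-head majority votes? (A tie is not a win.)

1

C against each rival (19 voters):
C vs A: C is ranked higher on 5+1 = 6 ballots, A on 13. A wins 13–6.
C vs E: C, 10–9.
C beats E; loses to A — 1 pairwise win.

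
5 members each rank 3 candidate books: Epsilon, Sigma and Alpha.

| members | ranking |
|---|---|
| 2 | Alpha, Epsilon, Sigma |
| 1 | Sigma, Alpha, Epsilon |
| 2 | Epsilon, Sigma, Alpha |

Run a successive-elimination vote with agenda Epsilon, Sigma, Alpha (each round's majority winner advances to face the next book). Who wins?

Alpha

Round 1: Epsilon vs Sigma — 4–1, Epsilon advances.
Round 2: Epsilon vs Alpha — 2–3, Alpha advances.
The agenda winner is Alpha.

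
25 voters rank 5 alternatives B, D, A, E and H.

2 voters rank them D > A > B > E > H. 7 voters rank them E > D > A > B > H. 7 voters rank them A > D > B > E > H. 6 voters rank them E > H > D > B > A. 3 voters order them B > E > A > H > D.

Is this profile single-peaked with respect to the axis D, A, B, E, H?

no

Axis positions: D=1, A=2, B=3, E=4, H=5.
Group 1 (peak D at position 1): ranking walks positions 1-2-3-4-5, expanding outward from the peak — single-peaked.
Group 2: ranking walks positions 4-1-2-3-5; D is ranked above B even though B lies between D and the peak E on the axis — preferences dip and rise again. Not single-peaked.
Group 3 (peak A at position 2): ranking walks positions 2-1-3-4-5, expanding outward from the peak — single-peaked.
Group 4: ranking walks positions 4-5-1-3-2; D is ranked above B even though B lies between D and the peak E on the axis — preferences dip and rise again. Not single-peaked.
Group 5 (peak B at position 3): ranking walks positions 3-4-2-5-1, expanding outward from the peak — single-peaked.
Group 2 violates single-peakedness, so the profile is not single-peaked on this axis.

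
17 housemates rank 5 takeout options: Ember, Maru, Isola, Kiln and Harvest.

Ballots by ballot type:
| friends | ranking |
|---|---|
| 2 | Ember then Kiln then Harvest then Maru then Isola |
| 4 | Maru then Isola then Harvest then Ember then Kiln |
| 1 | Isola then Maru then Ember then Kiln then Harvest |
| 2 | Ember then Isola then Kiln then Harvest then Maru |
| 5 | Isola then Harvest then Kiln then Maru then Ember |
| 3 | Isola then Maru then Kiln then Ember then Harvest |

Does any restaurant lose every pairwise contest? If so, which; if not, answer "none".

Pairwise majorities:
Ember vs Maru: Maru wins 13–4.
Ember vs Isola: Ember is ranked higher on 2+2 = 4 ballots, Isola on 13. Isola wins 13–4.
Ember vs Kiln: Ember wins 9–8.
Ember vs Harvest: Harvest, 9–8.
Maru vs Isola: Maru preferred on 2+4 = 6 ballots; Isola wins 11–6.
Maru vs Kiln: Maru preferred on 4+1+3 = 8 ballots; Kiln wins 9–8.
Maru vs Harvest: Harvest wins 9–8.
Isola–Kiln: Isola 15–2.
Isola vs Harvest: Isola wins 15–2.
Kiln vs Harvest: Harvest, 9–8.
Every restaurant wins at least one matchup (Ember beats Kiln; Maru beats Ember; Isola beats Ember; Kiln beats Maru; Harvest beats Ember), so there is no Condorcet loser.

none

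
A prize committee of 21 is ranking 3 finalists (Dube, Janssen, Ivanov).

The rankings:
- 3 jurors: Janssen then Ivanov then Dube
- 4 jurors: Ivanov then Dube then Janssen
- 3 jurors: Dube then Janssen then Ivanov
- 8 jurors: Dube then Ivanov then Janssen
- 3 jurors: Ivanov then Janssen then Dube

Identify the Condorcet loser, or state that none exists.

Janssen

Head-to-head results (21 jurors):
Dube vs Janssen: Dube is ranked higher on 4+3+8 = 15 ballots, Janssen on 6. Dube wins 15–6.
Dube vs Ivanov: Dube wins 11–10.
Janssen vs Ivanov: Ivanov, 15–6.
Janssen is beaten in every head-to-head and is the Condorcet loser.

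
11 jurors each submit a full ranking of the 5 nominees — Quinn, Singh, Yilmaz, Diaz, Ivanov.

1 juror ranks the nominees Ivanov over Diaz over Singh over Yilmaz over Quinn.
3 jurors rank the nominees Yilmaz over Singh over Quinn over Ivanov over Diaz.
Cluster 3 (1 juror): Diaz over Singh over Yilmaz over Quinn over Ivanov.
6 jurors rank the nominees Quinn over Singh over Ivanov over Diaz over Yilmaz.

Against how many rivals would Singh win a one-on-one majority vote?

Singh against each rival (11 jurors):
Singh vs Quinn: Singh is ranked higher on 1+3+1 = 5 ballots, Quinn on 6. Quinn wins 6–5.
Singh–Yilmaz: Singh 8–3.
Singh vs Diaz: Singh preferred on 3+6 = 9 ballots; Singh wins 9–2.
Singh vs Ivanov: 10 to 1, Singh.
Singh beats Yilmaz, Diaz, Ivanov; loses to Quinn — 3 pairwise wins.

3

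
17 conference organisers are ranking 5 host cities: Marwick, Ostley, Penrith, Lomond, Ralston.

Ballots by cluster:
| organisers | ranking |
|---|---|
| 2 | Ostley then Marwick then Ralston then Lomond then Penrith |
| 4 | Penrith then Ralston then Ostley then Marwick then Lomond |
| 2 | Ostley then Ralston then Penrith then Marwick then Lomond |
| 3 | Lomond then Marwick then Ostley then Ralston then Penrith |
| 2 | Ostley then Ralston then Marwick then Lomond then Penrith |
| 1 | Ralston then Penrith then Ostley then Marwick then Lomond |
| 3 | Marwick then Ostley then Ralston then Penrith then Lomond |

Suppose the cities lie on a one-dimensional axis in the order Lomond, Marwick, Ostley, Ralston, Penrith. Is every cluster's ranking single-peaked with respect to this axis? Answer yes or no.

yes

Axis positions: Lomond=1, Marwick=2, Ostley=3, Ralston=4, Penrith=5.
Cluster 1 (peak Ostley at position 3): ranking walks positions 3-2-4-1-5, expanding outward from the peak — single-peaked.
Cluster 2 (peak Penrith at position 5): ranking walks positions 5-4-3-2-1, expanding outward from the peak — single-peaked.
Cluster 3 (peak Ostley at position 3): ranking walks positions 3-4-5-2-1, expanding outward from the peak — single-peaked.
Cluster 4 (peak Lomond at position 1): ranking walks positions 1-2-3-4-5, expanding outward from the peak — single-peaked.
Cluster 5 (peak Ostley at position 3): ranking walks positions 3-4-2-1-5, expanding outward from the peak — single-peaked.
Cluster 6 (peak Ralston at position 4): ranking walks positions 4-5-3-2-1, expanding outward from the peak — single-peaked.
Cluster 7 (peak Marwick at position 2): ranking walks positions 2-3-4-5-1, expanding outward from the peak — single-peaked.
Every ranking is single-peaked on this axis.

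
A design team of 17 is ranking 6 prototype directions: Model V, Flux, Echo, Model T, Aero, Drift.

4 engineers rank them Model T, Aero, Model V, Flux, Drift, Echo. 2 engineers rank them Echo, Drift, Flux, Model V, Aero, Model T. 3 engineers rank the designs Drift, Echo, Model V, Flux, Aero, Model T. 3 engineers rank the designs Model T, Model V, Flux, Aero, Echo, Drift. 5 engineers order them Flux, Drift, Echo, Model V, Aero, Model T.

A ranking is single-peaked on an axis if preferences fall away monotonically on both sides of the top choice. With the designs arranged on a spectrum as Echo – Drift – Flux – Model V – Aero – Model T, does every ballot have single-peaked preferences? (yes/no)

Axis positions: Echo=1, Drift=2, Flux=3, Model V=4, Aero=5, Model T=6.
Type 1 (peak Model T at position 6): ranking walks positions 6-5-4-3-2-1, expanding outward from the peak — single-peaked.
Type 2 (peak Echo at position 1): ranking walks positions 1-2-3-4-5-6, expanding outward from the peak — single-peaked.
Type 3: ranking walks positions 2-1-4-3-5-6; Model V is ranked above Flux even though Flux lies between Model V and the peak Drift on the axis — preferences dip and rise again. Not single-peaked.
Type 4: ranking walks positions 6-4-3-5-1-2; Model V is ranked above Aero even though Aero lies between Model V and the peak Model T on the axis — preferences dip and rise again. Not single-peaked.
Type 5 (peak Flux at position 3): ranking walks positions 3-2-1-4-5-6, expanding outward from the peak — single-peaked.
Type 3 violates single-peakedness, so the profile is not single-peaked on this axis.

no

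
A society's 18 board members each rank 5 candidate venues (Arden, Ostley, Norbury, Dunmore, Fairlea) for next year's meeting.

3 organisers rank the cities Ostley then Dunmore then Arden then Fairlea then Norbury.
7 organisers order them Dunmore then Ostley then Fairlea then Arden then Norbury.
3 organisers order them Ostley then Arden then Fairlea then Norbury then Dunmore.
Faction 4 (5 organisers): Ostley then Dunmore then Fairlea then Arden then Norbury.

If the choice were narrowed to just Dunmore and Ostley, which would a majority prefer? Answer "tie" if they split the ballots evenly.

Ballots ranking Dunmore above Ostley: 7.
Ballots ranking Ostley above Dunmore: 18 − 7 = 11.
Ostley wins the head-to-head 11–7.

Ostley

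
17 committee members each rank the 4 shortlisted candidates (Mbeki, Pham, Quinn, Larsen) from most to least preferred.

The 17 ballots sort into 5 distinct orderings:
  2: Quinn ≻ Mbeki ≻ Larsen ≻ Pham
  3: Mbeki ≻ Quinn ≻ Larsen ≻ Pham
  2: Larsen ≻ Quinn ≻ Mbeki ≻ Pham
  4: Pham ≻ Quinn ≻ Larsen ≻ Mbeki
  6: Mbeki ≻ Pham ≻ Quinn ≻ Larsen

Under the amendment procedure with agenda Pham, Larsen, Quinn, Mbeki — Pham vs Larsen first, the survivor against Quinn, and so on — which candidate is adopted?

Mbeki

Round 1: Pham vs Larsen — 10–7, Pham advances.
Round 2: Pham vs Quinn — 10–7, Pham advances.
Round 3: Pham vs Mbeki — 4–13, Mbeki advances.
The agenda winner is Mbeki.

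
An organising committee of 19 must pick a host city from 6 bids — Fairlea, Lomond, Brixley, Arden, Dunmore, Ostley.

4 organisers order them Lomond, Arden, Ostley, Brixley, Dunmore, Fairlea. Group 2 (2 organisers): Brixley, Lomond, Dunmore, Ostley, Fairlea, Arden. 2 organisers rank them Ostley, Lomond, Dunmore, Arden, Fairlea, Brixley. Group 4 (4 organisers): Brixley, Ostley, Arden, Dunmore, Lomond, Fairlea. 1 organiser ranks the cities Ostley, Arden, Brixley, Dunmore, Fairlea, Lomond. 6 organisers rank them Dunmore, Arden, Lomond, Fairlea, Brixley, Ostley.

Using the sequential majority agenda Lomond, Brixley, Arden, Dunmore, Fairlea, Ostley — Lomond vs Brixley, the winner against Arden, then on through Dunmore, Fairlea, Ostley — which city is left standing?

Ostley

Round 1: Lomond vs Brixley — 12–7, Lomond advances.
Round 2: Lomond vs Arden — 8–11, Arden advances.
Round 3: Arden vs Dunmore — 9–10, Dunmore advances.
Round 4: Dunmore vs Fairlea — 19–0, Dunmore advances.
Round 5: Dunmore vs Ostley — 8–11, Ostley advances.
The agenda winner is Ostley.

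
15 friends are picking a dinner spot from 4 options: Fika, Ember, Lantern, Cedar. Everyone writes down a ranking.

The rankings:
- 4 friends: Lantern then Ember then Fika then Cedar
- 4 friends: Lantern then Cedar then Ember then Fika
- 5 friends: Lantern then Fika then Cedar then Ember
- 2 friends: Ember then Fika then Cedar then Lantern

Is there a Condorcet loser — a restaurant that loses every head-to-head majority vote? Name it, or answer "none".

Head-to-head results (15 friends):
Fika vs Ember: 5 for Fika, 10 for Ember — Ember by 10–5.
Fika–Lantern: Lantern 13–2.
Fika vs Cedar: Fika wins 11–4.
Ember–Lantern: Lantern 13–2.
Ember–Cedar: Cedar 9–6.
Lantern–Cedar: Lantern 13–2.
Every restaurant wins at least one matchup (Fika beats Cedar; Ember beats Fika; Lantern beats Fika; Cedar beats Ember), so there is no Condorcet loser.

none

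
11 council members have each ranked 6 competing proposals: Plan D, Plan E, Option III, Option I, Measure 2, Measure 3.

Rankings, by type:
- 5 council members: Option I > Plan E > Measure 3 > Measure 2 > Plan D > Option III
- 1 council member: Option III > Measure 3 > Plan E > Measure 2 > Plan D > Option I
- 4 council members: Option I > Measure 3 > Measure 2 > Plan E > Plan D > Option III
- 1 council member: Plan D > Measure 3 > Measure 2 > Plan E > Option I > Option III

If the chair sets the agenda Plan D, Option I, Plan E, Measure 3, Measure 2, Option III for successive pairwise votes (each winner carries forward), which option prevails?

Round 1: Plan D vs Option I — 2–9, Option I advances.
Round 2: Option I vs Plan E — 9–2, Option I advances.
Round 3: Option I vs Measure 3 — 9–2, Option I advances.
Round 4: Option I vs Measure 2 — 9–2, Option I advances.
Round 5: Option I vs Option III — 10–1, Option I advances.
Option I survives the agenda.

Option I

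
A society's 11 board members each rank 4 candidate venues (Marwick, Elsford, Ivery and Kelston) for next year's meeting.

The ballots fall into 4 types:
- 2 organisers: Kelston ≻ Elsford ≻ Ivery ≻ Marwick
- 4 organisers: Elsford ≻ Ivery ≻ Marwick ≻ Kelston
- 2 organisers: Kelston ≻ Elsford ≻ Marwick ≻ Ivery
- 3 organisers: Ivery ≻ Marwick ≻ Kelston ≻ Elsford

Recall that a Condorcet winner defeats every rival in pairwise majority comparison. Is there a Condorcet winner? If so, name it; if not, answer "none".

none

Check each pair by majority over 11 ballots:
Marwick vs Elsford: Elsford, 8–3.
Marwick vs Ivery: Ivery, 9–2.
Marwick–Kelston: Marwick 7–4.
Elsford vs Ivery: Elsford wins 8–3.
Elsford vs Kelston: Kelston, 7–4.
Ivery vs Kelston: Ivery, 7–4.
No city is unbeaten: Marwick loses to Elsford; Elsford loses to Kelston; Ivery loses to Elsford; Kelston loses to Marwick. In particular Marwick > Kelston > Elsford > Marwick is a majority cycle — no Condorcet winner exists.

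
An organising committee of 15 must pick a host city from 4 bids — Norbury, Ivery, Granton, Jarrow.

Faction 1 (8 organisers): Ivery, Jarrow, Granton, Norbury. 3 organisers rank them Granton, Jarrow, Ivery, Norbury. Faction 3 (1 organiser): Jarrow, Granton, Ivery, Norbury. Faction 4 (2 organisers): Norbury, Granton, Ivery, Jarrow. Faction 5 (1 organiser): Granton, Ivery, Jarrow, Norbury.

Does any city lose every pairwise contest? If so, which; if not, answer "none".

Norbury

Head-to-head results (15 organisers):
Norbury–Ivery: Ivery 13–2.
Norbury–Granton: Granton 13–2.
Norbury vs Jarrow: Norbury preferred on 2 ballots; Jarrow wins 13–2.
Ivery vs Granton: 8 for Ivery, 7 for Granton — Ivery by 8–7.
Ivery–Jarrow: Ivery 11–4.
Granton vs Jarrow: Jarrow, 9–6.
Only Norbury has no wins; Norbury is the Condorcet loser.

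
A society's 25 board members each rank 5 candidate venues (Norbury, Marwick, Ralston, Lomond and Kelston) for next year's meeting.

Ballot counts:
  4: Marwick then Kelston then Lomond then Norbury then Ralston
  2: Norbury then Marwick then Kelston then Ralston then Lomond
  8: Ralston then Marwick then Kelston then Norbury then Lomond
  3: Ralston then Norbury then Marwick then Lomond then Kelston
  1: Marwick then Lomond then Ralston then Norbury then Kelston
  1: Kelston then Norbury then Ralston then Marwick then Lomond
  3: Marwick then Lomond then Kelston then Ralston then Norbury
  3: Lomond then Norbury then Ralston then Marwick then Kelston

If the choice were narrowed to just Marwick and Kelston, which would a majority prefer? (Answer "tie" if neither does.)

Marwick

Ballots ranking Marwick above Kelston: 4 + 2 + 8 + 3 + 1 + 3 + 3 = 24.
Ballots ranking Kelston above Marwick: 25 − 24 = 1.
Marwick wins the head-to-head 24–1.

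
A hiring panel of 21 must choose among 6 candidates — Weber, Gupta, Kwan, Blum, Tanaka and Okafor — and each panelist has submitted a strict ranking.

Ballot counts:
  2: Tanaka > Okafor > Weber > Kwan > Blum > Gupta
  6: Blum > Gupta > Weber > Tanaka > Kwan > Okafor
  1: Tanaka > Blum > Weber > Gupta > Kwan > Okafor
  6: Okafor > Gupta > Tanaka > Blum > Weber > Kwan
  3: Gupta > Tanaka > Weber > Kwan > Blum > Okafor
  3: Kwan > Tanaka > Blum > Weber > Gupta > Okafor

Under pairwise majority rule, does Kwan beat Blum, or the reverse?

Ballots ranking Kwan above Blum: 2 + 3 + 3 = 8.
Ballots ranking Blum above Kwan: 21 − 8 = 13.
Blum wins the head-to-head 13–8.

Blum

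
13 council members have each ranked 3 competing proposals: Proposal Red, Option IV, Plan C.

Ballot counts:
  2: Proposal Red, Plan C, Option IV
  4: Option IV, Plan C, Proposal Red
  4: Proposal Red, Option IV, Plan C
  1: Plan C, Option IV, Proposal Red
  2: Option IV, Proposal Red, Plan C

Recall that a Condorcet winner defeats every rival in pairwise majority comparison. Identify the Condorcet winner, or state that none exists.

Option IV

Check each pair by majority over 13 ballots:
Proposal Red vs Option IV: Proposal Red is ranked higher on 2+4 = 6 ballots, Option IV on 7. Option IV wins 7–6.
Proposal Red vs Plan C: 8 to 5, Proposal Red.
Option IV vs Plan C: 4+4+2 = 10 for Option IV, 3 for Plan C — Option IV by 10–3.
Option IV defeats every rival head-to-head and is the Condorcet winner.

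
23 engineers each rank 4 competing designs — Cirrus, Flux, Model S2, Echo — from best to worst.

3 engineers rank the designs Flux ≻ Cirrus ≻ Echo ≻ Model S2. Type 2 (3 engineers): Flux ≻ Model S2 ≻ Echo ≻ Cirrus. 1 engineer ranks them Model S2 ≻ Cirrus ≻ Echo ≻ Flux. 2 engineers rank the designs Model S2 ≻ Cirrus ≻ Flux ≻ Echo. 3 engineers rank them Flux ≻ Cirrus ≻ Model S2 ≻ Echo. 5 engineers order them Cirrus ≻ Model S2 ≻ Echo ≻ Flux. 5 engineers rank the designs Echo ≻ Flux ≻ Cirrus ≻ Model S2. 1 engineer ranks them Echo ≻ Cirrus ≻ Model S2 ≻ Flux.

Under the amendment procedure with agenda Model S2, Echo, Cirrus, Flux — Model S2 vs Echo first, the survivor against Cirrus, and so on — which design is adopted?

Flux

Round 1: Model S2 vs Echo — 14–9, Model S2 advances.
Round 2: Model S2 vs Cirrus — 6–17, Cirrus advances.
Round 3: Cirrus vs Flux — 9–14, Flux advances.
Flux survives the agenda.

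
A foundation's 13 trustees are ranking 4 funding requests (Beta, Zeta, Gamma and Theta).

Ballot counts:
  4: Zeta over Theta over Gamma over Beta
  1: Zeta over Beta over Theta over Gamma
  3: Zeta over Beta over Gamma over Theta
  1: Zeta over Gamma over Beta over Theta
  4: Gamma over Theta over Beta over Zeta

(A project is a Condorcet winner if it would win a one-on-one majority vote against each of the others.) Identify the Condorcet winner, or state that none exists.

Zeta

Check each pair by majority over 13 ballots:
Beta vs Zeta: Zeta, 9–4.
Beta vs Gamma: Gamma wins 9–4.
Beta–Theta: Theta 8–5.
Zeta vs Gamma: Zeta, 9–4.
Zeta–Theta: Zeta 9–4.
Gamma vs Theta: Gamma, 8–5.
Zeta wins every pairwise contest, so Zeta is the Condorcet winner.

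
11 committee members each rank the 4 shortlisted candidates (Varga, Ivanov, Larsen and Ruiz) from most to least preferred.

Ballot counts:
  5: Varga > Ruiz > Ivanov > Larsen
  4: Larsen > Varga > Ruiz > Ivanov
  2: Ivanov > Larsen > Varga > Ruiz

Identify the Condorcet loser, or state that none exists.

none

Head-to-head results (11 committee members):
Varga–Ivanov: Varga 9–2.
Varga vs Larsen: 5 to 6, Larsen.
Varga vs Ruiz: 11 to 0, Varga.
Ivanov vs Larsen: Ivanov, 7–4.
Ivanov vs Ruiz: 2 for Ivanov, 9 for Ruiz — Ruiz by 9–2.
Larsen vs Ruiz: Larsen, 6–5.
Each candidate has at least one pairwise win (Varga beats Ivanov; Ivanov beats Larsen; Larsen beats Varga; Ruiz beats Ivanov) — no Condorcet loser.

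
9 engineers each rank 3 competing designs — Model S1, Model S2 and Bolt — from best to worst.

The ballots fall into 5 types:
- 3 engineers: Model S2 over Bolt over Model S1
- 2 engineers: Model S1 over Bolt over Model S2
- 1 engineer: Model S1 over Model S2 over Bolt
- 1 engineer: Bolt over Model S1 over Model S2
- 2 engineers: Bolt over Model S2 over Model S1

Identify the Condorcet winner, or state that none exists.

Head-to-head results (9 engineers):
Model S1 vs Model S2: Model S2 wins 5–4.
Model S1 vs Bolt: Bolt wins 6–3.
Model S2–Bolt: Bolt 5–4.
Bolt beats each of Model S1, Model S2 — Bolt is the Condorcet winner.

Bolt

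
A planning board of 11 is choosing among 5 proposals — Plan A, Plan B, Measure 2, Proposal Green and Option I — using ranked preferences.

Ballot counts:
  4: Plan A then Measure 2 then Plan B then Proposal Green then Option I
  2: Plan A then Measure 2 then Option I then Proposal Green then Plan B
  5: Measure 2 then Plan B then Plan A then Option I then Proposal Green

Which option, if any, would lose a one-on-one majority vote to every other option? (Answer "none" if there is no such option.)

Proposal Green

Pairwise majorities:
Plan A vs Plan B: Plan A wins 6–5.
Plan A–Measure 2: Plan A 6–5.
Plan A vs Proposal Green: Plan A, 11–0.
Plan A vs Option I: 11 to 0, Plan A.
Plan B vs Measure 2: Plan B is ranked higher on 0 ballots, Measure 2 on 11. Measure 2 wins 11–0.
Plan B vs Proposal Green: Plan B preferred on 4+5 = 9 ballots; Plan B wins 9–2.
Plan B–Option I: Plan B 9–2.
Measure 2 vs Proposal Green: 4+2+5 = 11 for Measure 2, 0 for Proposal Green — Measure 2 by 11–0.
Measure 2 vs Option I: Measure 2 is ranked higher on 4+2+5 = 11 ballots, Option I on 0. Measure 2 wins 11–0.
Proposal Green vs Option I: Proposal Green preferred on 4 ballots; Option I wins 7–4.
Proposal Green is beaten in every head-to-head and is the Condorcet loser.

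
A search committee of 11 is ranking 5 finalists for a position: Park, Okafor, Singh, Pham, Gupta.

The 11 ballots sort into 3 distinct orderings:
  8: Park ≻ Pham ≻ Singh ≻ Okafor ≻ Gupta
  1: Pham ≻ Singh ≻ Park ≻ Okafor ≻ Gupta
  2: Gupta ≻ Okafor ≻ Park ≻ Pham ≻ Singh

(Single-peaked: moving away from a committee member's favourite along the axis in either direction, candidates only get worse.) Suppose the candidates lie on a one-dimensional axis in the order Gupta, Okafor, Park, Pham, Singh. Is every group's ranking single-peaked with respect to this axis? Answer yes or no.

Axis positions: Gupta=1, Okafor=2, Park=3, Pham=4, Singh=5.
Group 1 (peak Park at position 3): ranking walks positions 3-4-5-2-1, expanding outward from the peak — single-peaked.
Group 2 (peak Pham at position 4): ranking walks positions 4-5-3-2-1, expanding outward from the peak — single-peaked.
Group 3 (peak Gupta at position 1): ranking walks positions 1-2-3-4-5, expanding outward from the peak — single-peaked.
Every ranking is single-peaked on this axis.

yes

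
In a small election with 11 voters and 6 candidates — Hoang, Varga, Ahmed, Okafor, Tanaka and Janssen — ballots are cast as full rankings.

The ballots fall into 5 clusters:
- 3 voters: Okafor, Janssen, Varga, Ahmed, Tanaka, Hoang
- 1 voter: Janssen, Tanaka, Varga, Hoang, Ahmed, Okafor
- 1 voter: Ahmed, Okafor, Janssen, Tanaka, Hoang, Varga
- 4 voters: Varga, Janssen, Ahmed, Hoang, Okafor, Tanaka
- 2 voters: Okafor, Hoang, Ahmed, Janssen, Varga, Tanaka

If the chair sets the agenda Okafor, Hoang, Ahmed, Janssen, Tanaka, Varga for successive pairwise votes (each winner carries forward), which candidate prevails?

Janssen

Round 1: Okafor vs Hoang — 6–5, Okafor advances.
Round 2: Okafor vs Ahmed — 5–6, Ahmed advances.
Round 3: Ahmed vs Janssen — 3–8, Janssen advances.
Round 4: Janssen vs Tanaka — 11–0, Janssen advances.
Round 5: Janssen vs Varga — 7–4, Janssen advances.
The agenda winner is Janssen.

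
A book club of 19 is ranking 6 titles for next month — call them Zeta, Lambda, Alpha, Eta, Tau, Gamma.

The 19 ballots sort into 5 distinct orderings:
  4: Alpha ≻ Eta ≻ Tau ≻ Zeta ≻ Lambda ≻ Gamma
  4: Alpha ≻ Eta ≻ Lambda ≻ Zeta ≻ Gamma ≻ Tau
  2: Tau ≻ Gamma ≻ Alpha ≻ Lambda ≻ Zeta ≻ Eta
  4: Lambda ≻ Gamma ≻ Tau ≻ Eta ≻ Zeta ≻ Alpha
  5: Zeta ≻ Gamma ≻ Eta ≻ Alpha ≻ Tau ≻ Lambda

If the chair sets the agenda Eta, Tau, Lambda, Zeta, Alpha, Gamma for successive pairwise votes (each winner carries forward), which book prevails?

Round 1: Eta vs Tau — 13–6, Eta advances.
Round 2: Eta vs Lambda — 13–6, Eta advances.
Round 3: Eta vs Zeta — 12–7, Eta advances.
Round 4: Eta vs Alpha — 9–10, Alpha advances.
Round 5: Alpha vs Gamma — 8–11, Gamma advances.
The agenda winner is Gamma.

Gamma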